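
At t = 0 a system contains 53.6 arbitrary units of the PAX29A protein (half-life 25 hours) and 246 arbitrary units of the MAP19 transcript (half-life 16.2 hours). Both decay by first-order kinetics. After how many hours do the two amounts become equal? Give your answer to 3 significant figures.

Set 53.6·(1/2)^(t/25) = 246·(1/2)^(t/16.2).
Taking log₂: log₂(53.6/246) = t·(1/25 − 1/16.2).
log₂(0.21789) = -2.1984; 1/25 − 1/16.2 = -0.021728.
t = -2.1984 / -0.021728 ≈ 101.17 hours.

101 hours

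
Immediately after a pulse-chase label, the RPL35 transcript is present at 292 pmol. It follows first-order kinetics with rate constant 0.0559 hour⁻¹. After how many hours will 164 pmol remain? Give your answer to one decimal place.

t½ = ln 2 / λ = 0.69315 / 0.0559 ≈ 12.4 hours.
Fraction remaining = 164/292 ≈ 0.56164.
n = log₂(292/164) = ln(1.7805)/ln 2 ≈ 0.83227 half-lives.
t = n × t½ = 0.83227 × 12.4 ≈ 10.32 hours.

10.3 hours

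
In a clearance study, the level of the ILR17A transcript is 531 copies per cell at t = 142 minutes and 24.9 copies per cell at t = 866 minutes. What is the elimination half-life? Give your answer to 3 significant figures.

Over Δt = 866 − 142 = 724 minutes, the level fell by a factor of 531/24.9 ≈ 21.325.
n = log₂(21.325) ≈ 4.4145 half-lives, so t½ = 724/4.4145 ≈ 164.01 minutes.

164 minutes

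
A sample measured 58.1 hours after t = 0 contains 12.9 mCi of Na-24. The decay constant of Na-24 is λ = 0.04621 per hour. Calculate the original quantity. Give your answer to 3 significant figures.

t½ = ln 2 / λ = 0.69315 / 0.04621 ≈ 15 hours.
Number of half-lives elapsed: n = 58.1/15 ≈ 3.8733.
A₀ = A × 2^n = 12.9 × 2^3.8733 = 12.9 × 14.655 ≈ 189.05 mCi.

189 mCi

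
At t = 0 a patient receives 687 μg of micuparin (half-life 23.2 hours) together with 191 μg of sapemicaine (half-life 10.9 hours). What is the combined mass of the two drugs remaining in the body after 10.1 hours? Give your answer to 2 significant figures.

610 μg

micuparin: 687 × (1/2)^(10.1/23.2) = 687 × (1/2)^0.43534 ≈ 508.05 μg.
sapemicaine: 191 × (1/2)^(10.1/10.9) = 191 × (1/2)^0.92661 ≈ 100.48 μg.
Total = 508.05 + 100.48 ≈ 608.53 μg.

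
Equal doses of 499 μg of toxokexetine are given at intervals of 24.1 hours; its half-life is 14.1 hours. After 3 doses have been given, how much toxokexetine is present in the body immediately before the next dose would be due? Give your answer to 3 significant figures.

214 μg

The 3 doses were given 72.3, 48.2, 24.1 hours ago.
Total = 499·(1/2)^(72.3/14.1) + 499·(1/2)^(48.2/14.1) + 499·(1/2)^(24.1/14.1)
      = 14.273 + 46.671 + 152.61 ≈ 213.55 μg.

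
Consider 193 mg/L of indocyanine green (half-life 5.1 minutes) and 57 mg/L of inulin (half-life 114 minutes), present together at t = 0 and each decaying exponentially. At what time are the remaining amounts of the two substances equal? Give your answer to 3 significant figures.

Set 193·(1/2)^(t/5.1) = 57·(1/2)^(t/114).
Taking log₂: log₂(193/57) = t·(1/5.1 − 1/114).
log₂(3.386) = 1.7596; 1/5.1 − 1/114 = 0.18731.
t = 1.7596 / 0.18731 ≈ 9.3941 minutes.

9.39 minutes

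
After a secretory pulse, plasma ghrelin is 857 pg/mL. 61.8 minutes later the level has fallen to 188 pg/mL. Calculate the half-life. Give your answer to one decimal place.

28.2 minutes

A/A₀ = 188/857 ≈ 0.21937.
n = log₂(4.5585) ≈ 2.1886 half-lives elapsed in 61.8 minutes.
t½ = 61.8/2.1886 ≈ 28.238 minutes.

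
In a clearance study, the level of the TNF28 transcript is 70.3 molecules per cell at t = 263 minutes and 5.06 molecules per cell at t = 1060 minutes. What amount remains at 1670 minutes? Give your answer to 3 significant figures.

Over Δt = 1060 − 263 = 797 minutes, the level fell by a factor of 70.3/5.06 ≈ 13.893.
n = log₂(13.893) ≈ 3.7963 half-lives, so t½ = 797/3.7963 ≈ 209.94 minutes.
From t = 1060 to t = 1670: 5.06 × (1/2)^((1670−1060)/209.94) ≈ 0.67528 molecules per cell.

0.675 molecules per cell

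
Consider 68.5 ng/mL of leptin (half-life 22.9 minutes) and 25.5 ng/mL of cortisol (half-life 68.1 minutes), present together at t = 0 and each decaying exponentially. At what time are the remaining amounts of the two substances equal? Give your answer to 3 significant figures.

49.2 minutes

Set 68.5·(1/2)^(t/22.9) = 25.5·(1/2)^(t/68.1).
Taking log₂: log₂(68.5/25.5) = t·(1/22.9 − 1/68.1).
log₂(2.6863) = 1.4256; 1/22.9 − 1/68.1 = 0.028984.
t = 1.4256 / 0.028984 ≈ 49.186 minutes.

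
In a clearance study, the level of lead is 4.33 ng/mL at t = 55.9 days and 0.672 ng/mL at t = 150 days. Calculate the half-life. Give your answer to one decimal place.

35.0 days

Over Δt = 150 − 55.9 = 94.1 days, the level fell by a factor of 4.33/0.672 ≈ 6.4435.
n = log₂(6.4435) ≈ 2.6878 half-lives, so t½ = 94.1/2.6878 ≈ 35.01 days.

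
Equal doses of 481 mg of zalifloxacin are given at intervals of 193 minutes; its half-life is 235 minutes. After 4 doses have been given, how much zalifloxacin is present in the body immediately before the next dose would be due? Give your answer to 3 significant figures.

The 4 doses were given 772, 579, 386, 193 minutes ago.
Total = 481·(1/2)^(772/235) + 481·(1/2)^(579/235) + 481·(1/2)^(386/235) + 481·(1/2)^(193/235)
      = 49.343 + 87.188 + 154.06 + 272.22 ≈ 562.81 mg.

563 mg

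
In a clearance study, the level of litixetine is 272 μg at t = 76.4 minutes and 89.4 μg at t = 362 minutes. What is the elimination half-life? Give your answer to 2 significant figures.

180 minutes

Over Δt = 362 − 76.4 = 285.6 minutes, the level fell by a factor of 272/89.4 ≈ 3.0425.
n = log₂(3.0425) ≈ 1.6053 half-lives, so t½ = 285.6/1.6053 ≈ 177.92 minutes.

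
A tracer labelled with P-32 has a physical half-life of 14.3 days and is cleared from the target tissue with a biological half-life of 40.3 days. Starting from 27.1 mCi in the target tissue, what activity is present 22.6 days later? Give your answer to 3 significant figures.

1/t_eff = 1/t_phys + 1/t_biol = 1/14.3 + 1/40.3 = 0.094744 per day.
t_eff = 14.3 × 40.3 / (14.3 + 40.3) ≈ 10.555 days.
Remaining = 27.1 × (1/2)^(22.6/10.555) = 27.1 × (1/2)^2.1412 ≈ 6.1433 mCi.

6.14 mCi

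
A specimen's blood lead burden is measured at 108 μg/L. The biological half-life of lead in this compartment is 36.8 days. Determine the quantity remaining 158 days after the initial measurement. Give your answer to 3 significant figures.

5.51 μg/L

Number of half-lives: n = 158/36.8 ≈ 4.2935.
Remaining = 108 × (1/2)^4.2935 = 108 × 0.050996 ≈ 5.5075 μg/L.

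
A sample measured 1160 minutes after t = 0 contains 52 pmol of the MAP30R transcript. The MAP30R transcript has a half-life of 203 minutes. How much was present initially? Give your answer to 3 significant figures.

Number of half-lives elapsed: n = 1160/203 ≈ 5.7143.
A₀ = A × 2^n = 52 × 2^5.7143 = 52 × 52.501 ≈ 2730.1 pmol.

2730 pmol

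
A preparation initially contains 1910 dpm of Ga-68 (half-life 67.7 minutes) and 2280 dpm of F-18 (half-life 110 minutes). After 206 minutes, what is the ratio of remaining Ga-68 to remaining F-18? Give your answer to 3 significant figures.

0.372

Ga-68: 1910 × (1/2)^(206/67.7) = 1910 × (1/2)^3.0428 ≈ 231.77 dpm.
F-18: 2280 × (1/2)^(206/110) = 2280 × (1/2)^1.8727 ≈ 622.57 dpm.
Ratio ≈ 231.77 / 622.57 ≈ 0.37227.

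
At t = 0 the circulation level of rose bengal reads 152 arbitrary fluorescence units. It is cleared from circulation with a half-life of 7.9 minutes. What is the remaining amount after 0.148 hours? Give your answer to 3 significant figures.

Convert the elapsed time: 0.148 hours = 8.88 minutes.
Number of half-lives: n = 8.88/7.9 ≈ 1.1241.
Remaining = 152 × (1/2)^1.1241 = 152 × 0.4588 ≈ 69.738 arbitrary fluorescence units.

69.7 arbitrary fluorescence units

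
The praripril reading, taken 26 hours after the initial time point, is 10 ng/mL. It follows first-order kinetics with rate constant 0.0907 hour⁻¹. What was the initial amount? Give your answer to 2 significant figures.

t½ = ln 2 / k = 0.69315 / 0.0907 ≈ 7.6422 hours.
Number of half-lives elapsed: n = 26/7.6422 ≈ 3.4022.
A₀ = A × 2^n = 10 × 2^3.4022 = 10 × 10.572 ≈ 105.72 ng/mL.

110 ng/mL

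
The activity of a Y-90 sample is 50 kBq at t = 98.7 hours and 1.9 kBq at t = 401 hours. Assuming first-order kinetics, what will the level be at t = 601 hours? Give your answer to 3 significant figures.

0.218 kBq

Over Δt = 401 − 98.7 = 302.3 hours, the level fell by a factor of 50/1.9 ≈ 26.316.
n = log₂(26.316) ≈ 4.7179 half-lives, so t½ = 302.3/4.7179 ≈ 64.076 hours.
From t = 401 to t = 601: 1.9 × (1/2)^((601−401)/64.076) ≈ 0.21835 kBq.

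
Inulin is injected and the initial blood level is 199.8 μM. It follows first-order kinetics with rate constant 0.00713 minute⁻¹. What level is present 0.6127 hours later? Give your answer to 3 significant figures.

t½ = ln 2 / k = 0.69315 / 0.00713 ≈ 97.216 minutes.
Convert the elapsed time: 0.6127 hours = 36.762 minutes.
Number of half-lives: n = 36.762/97.216 ≈ 0.37815.
Remaining = 199.8 × (1/2)^0.37815 = 199.8 × 0.76942 ≈ 153.73 μM.

154 μM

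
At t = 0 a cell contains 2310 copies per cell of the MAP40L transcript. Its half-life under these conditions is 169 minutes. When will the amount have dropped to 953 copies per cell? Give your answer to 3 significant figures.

Fraction remaining = 953/2310 ≈ 0.41255.
n = log₂(2310/953) = ln(2.4239)/ln 2 ≈ 1.2773 half-lives.
t = n × t½ = 1.2773 × 169 ≈ 215.87 minutes.

216 minutes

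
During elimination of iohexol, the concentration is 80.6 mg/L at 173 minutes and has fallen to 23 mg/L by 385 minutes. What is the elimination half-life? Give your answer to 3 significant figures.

Over Δt = 385 − 173 = 212 minutes, the level fell by a factor of 80.6/23 ≈ 3.5043.
n = log₂(3.5043) ≈ 1.8091 half-lives, so t½ = 212/1.8091 ≈ 117.18 minutes.

117 minutes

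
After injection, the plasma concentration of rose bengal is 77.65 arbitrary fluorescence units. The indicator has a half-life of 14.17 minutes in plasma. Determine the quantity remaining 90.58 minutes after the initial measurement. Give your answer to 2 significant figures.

0.92 arbitrary fluorescence units

Number of half-lives: n = 90.58/14.17 ≈ 6.3924.
Remaining = 77.65 × (1/2)^6.3924 = 77.65 × 0.011904 ≈ 0.92437 arbitrary fluorescence units.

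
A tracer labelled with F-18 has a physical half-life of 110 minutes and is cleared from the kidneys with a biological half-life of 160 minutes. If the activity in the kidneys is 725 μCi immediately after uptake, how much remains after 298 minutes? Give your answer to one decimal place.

1/t_eff = 1/t_phys + 1/t_biol = 1/110 + 1/160 = 0.015341 per minute.
t_eff = 110 × 160 / (110 + 160) ≈ 65.185 minutes.
Remaining = 725 × (1/2)^(298/65.185) = 725 × (1/2)^4.5716 ≈ 30.49 μCi.

30.5 μCi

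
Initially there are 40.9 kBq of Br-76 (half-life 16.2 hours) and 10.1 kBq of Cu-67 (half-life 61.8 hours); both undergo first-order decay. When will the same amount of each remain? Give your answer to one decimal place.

44.3 hours

Set 40.9·(1/2)^(t/16.2) = 10.1·(1/2)^(t/61.8).
Taking log₂: log₂(40.9/10.1) = t·(1/16.2 − 1/61.8).
log₂(4.0495) = 2.0177; 1/16.2 − 1/61.8 = 0.045547.
t = 2.0177 / 0.045547 ≈ 44.3 hours.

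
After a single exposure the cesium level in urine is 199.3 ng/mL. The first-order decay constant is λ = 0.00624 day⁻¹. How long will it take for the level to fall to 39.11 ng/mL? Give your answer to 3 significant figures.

t½ = ln 2 / λ = 0.69315 / 0.00624 ≈ 111.08 days.
Fraction remaining = 39.11/199.3 ≈ 0.19624.
n = log₂(199.3/39.11) = ln(5.0959)/ln 2 ≈ 2.3493 half-lives.
t = n × t½ = 2.3493 × 111.08 ≈ 260.97 days.

261 days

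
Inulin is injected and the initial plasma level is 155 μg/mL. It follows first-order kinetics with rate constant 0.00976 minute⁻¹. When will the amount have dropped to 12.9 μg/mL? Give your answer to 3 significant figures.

t½ = ln 2 / λ = 0.69315 / 0.00976 ≈ 71.019 minutes.
Fraction remaining = 12.9/155 ≈ 0.083226.
n = log₂(155/12.9) = ln(12.016)/ln 2 ≈ 3.5868 half-lives.
t = n × t½ = 3.5868 × 71.019 ≈ 254.73 minutes.

255 minutes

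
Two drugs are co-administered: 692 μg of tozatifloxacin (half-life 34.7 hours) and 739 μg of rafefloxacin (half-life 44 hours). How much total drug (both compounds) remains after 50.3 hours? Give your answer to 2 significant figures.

590 μg

tozatifloxacin: 692 × (1/2)^(50.3/34.7) = 692 × (1/2)^1.4496 ≈ 253.36 μg.
rafefloxacin: 739 × (1/2)^(50.3/44) = 739 × (1/2)^1.1432 ≈ 334.59 μg.
Total = 253.36 + 334.59 ≈ 587.95 μg.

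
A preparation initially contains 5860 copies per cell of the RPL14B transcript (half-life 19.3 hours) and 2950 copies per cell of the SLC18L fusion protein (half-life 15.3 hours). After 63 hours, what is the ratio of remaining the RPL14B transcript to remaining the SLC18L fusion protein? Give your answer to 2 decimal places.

RPL14B transcript: 5860 × (1/2)^(63/19.3) = 5860 × (1/2)^3.2642 ≈ 609.9 copies per cell.
SLC18L fusion protein: 2950 × (1/2)^(63/15.3) = 2950 × (1/2)^4.1176 ≈ 169.94 copies per cell.
Ratio ≈ 609.9 / 169.94 ≈ 3.589.

3.59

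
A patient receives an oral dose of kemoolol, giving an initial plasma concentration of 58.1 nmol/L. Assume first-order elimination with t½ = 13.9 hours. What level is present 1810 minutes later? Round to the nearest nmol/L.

13 nmol/L

Convert the elapsed time: 1810 minutes = 30.1667 hours.
Number of half-lives: n = 30.1667/13.9 ≈ 2.1703.
Remaining = 58.1 × (1/2)^2.1703 = 58.1 × 0.22217 ≈ 12.908 nmol/L.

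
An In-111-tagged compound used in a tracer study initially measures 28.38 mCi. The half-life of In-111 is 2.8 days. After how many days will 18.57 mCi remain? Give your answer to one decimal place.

Fraction remaining = 18.57/28.38 ≈ 0.65433.
n = log₂(28.38/18.57) = ln(1.5283)/ln 2 ≈ 0.6119 half-lives.
t = n × t½ = 0.6119 × 2.8 ≈ 1.7133 days.

1.7 days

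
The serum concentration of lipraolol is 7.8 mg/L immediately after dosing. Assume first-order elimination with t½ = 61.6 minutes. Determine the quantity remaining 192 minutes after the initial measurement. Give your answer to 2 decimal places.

0.90 mg/L

Number of half-lives: n = 192/61.6 ≈ 3.1169.
Remaining = 7.8 × (1/2)^3.1169 = 7.8 × 0.11527 ≈ 0.89912 mg/L.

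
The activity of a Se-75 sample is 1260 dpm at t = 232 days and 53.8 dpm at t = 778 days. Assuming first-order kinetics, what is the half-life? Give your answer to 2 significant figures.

Over Δt = 778 − 232 = 546 days, the level fell by a factor of 1260/53.8 ≈ 23.42.
n = log₂(23.42) ≈ 4.5497 half-lives, so t½ = 546/4.5497 ≈ 120.01 days.

120 days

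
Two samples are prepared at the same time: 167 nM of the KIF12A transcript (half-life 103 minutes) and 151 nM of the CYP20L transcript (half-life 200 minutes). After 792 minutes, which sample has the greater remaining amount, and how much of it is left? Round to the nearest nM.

KIF12A transcript: 167 × (1/2)^7.6893 ≈ 0.8091 nM.
CYP20L transcript: 151 × (1/2)^3.96 ≈ 9.7028 nM.
CYP20L transcript has more remaining, at ≈ 9.7028 nM.

CYP20L transcript, 10 nM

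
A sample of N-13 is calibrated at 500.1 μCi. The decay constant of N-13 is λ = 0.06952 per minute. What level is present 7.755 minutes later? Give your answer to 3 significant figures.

292 μCi

t½ = ln 2 / λ = 0.69315 / 0.06952 ≈ 9.9705 minutes.
Number of half-lives: n = 7.755/9.9705 ≈ 0.7778.
Remaining = 500.1 × (1/2)^0.7778 = 500.1 × 0.58326 ≈ 291.69 μCi.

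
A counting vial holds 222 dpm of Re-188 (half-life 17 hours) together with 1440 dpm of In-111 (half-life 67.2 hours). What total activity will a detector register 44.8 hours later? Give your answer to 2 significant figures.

940 dpm

Re-188: 222 × (1/2)^(44.8/17) = 222 × (1/2)^2.6353 ≈ 35.731 dpm.
In-111: 1440 × (1/2)^(44.8/67.2) = 1440 × (1/2)^0.66667 ≈ 907.14 dpm.
Total = 35.731 + 907.14 ≈ 942.87 dpm.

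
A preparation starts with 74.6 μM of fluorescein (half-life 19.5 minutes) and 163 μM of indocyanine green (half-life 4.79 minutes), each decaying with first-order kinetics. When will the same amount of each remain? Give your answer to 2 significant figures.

7.2 minutes

Set 74.6·(1/2)^(t/19.5) = 163·(1/2)^(t/4.79).
Taking log₂: log₂(74.6/163) = t·(1/19.5 − 1/4.79).
log₂(0.45767) = -1.1276; 1/19.5 − 1/4.79 = -0.15749.
t = -1.1276 / -0.15749 ≈ 7.1601 minutes.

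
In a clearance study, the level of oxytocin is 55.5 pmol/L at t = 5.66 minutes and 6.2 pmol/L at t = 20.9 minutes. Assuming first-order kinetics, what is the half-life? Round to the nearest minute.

Over Δt = 20.9 − 5.66 = 15.24 minutes, the level fell by a factor of 55.5/6.2 ≈ 8.9516.
n = log₂(8.9516) ≈ 3.1621 half-lives, so t½ = 15.24/3.1621 ≈ 4.8195 minutes.

5 minutes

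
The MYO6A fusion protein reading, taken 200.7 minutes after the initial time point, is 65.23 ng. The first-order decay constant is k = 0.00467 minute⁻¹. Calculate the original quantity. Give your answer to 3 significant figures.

167 ng

t½ = ln 2 / k = 0.69315 / 0.00467 ≈ 148.43 minutes.
Number of half-lives elapsed: n = 200.7/148.43 ≈ 1.3522.
A₀ = A × 2^n = 65.23 × 2^1.3522 = 65.23 × 2.553 ≈ 166.53 ng.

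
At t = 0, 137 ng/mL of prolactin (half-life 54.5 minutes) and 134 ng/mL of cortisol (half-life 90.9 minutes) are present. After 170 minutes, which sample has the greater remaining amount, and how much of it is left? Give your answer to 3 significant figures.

prolactin: 137 × (1/2)^3.1193 ≈ 15.766 ng/mL.
cortisol: 134 × (1/2)^1.8702 ≈ 36.654 ng/mL.
Cortisol has more remaining, at ≈ 36.654 ng/mL.

cortisol, 36.7 ng/mL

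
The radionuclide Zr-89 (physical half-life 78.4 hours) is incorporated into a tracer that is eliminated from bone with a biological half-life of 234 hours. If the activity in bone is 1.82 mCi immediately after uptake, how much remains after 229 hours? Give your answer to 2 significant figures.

0.12 mCi

1/t_eff = 1/t_phys + 1/t_biol = 1/78.4 + 1/234 = 0.017029 per hour.
t_eff = 78.4 × 234 / (78.4 + 234) ≈ 58.725 hours.
Remaining = 1.82 × (1/2)^(229/58.725) = 1.82 × (1/2)^3.8996 ≈ 0.12195 mCi.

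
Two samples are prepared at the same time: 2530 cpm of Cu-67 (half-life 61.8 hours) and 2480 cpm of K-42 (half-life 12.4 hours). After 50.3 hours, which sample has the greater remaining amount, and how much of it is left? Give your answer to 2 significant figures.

Cu-67, 1400 cpm

Cu-67: 2530 × (1/2)^0.81392 ≈ 1439.2 cpm.
K-42: 2480 × (1/2)^4.0565 ≈ 149.05 cpm.
Cu-67 has more remaining, at ≈ 1439.2 cpm.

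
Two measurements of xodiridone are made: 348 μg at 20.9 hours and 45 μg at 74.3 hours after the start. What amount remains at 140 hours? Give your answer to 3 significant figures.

Over Δt = 74.3 − 20.9 = 53.4 hours, the level fell by a factor of 348/45 ≈ 7.7333.
n = log₂(7.7333) ≈ 2.9511 half-lives, so t½ = 53.4/2.9511 ≈ 18.095 hours.
From t = 74.3 to t = 140: 45 × (1/2)^((140−74.3)/18.095) ≈ 3.6326 μg.

3.63 μg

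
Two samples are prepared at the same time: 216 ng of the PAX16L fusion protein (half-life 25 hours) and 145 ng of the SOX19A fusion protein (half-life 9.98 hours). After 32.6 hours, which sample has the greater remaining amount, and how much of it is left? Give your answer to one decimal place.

PAX16L fusion protein: 216 × (1/2)^1.304 ≈ 87.48 ng.
SOX19A fusion protein: 145 × (1/2)^3.2665 ≈ 15.068 ng.
PAX16L fusion protein has more remaining, at ≈ 87.48 ng.

PAX16L fusion protein, 87.5 ng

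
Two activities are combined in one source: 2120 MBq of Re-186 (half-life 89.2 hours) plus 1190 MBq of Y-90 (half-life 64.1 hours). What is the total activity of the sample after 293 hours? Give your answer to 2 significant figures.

270 MBq

Re-186: 2120 × (1/2)^(293/89.2) = 2120 × (1/2)^3.2848 ≈ 217.53 MBq.
Y-90: 1190 × (1/2)^(293/64.1) = 1190 × (1/2)^4.571 ≈ 50.066 MBq.
Total = 217.53 + 50.066 ≈ 267.6 MBq.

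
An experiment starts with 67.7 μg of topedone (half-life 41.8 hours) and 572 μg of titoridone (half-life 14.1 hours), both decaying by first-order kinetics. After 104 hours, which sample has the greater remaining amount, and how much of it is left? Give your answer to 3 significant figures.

topedone, 12.1 μg

topedone: 67.7 × (1/2)^2.488 ≈ 12.067 μg.
titoridone: 572 × (1/2)^7.3759 ≈ 3.4438 μg.
Topedone has more remaining, at ≈ 12.067 μg.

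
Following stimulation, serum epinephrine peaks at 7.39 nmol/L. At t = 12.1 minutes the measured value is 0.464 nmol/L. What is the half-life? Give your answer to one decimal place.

A/A₀ = 0.464/7.39 ≈ 0.062788.
n = log₂(15.927) ≈ 3.9934 half-lives elapsed in 12.1 minutes.
t½ = 12.1/3.9934 ≈ 3.03 minutes.

3.0 minutes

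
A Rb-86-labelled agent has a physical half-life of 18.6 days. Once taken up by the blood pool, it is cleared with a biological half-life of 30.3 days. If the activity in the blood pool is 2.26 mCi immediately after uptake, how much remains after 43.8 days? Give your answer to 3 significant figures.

1/t_eff = 1/t_phys + 1/t_biol = 1/18.6 + 1/30.3 = 0.086767 per day.
t_eff = 18.6 × 30.3 / (18.6 + 30.3) ≈ 11.525 days.
Remaining = 2.26 × (1/2)^(43.8/11.525) = 2.26 × (1/2)^3.8004 ≈ 0.16221 mCi.

0.162 mCi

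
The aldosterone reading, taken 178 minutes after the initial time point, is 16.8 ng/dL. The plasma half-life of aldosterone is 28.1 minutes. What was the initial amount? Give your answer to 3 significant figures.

Number of half-lives elapsed: n = 178/28.1 ≈ 6.3345.
A₀ = A × 2^n = 16.8 × 2^6.3345 = 16.8 × 80.701 ≈ 1355.8 ng/dL.

1360 ng/dL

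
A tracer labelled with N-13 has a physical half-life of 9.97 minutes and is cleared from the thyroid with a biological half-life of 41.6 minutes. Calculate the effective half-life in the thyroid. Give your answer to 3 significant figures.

8.04 minutes

1/t_eff = 1/t_phys + 1/t_biol = 1/9.97 + 1/41.6 = 0.12434 per minute.
t_eff = 9.97 × 41.6 / (9.97 + 41.6) ≈ 8.0425 minutes.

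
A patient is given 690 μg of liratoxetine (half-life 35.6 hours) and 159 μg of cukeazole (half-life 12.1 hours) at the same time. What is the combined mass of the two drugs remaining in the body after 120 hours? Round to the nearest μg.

liratoxetine: 690 × (1/2)^(120/35.6) = 690 × (1/2)^3.3708 ≈ 66.702 μg.
cukeazole: 159 × (1/2)^(120/12.1) = 159 × (1/2)^9.9174 ≈ 0.16443 μg.
Total = 66.702 + 0.16443 ≈ 66.867 μg.

67 μg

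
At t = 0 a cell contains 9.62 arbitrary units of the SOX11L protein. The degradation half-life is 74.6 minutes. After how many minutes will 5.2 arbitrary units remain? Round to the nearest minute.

66 minutes

Fraction remaining = 5.2/9.62 ≈ 0.54054.
n = log₂(9.62/5.2) = ln(1.85)/ln 2 ≈ 0.88753 half-lives.
t = n × t½ = 0.88753 × 74.6 ≈ 66.209 minutes.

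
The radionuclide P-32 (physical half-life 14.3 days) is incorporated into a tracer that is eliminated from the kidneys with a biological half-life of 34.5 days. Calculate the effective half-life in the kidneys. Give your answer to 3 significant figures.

10.1 days

1/t_eff = 1/t_phys + 1/t_biol = 1/14.3 + 1/34.5 = 0.098916 per day.
t_eff = 14.3 × 34.5 / (14.3 + 34.5) ≈ 10.11 days.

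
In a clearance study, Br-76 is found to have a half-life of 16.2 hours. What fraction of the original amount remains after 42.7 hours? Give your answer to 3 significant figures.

0.161

n = 42.7/16.2 ≈ 2.6358 half-lives.
Fraction remaining = (1/2)^2.6358 ≈ 0.1609.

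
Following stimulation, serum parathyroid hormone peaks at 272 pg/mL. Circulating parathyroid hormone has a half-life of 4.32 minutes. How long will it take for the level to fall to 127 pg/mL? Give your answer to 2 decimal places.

4.75 minutes

Fraction remaining = 127/272 ≈ 0.46691.
n = log₂(272/127) = ln(2.1417)/ln 2 ≈ 1.0988 half-lives.
t = n × t½ = 1.0988 × 4.32 ≈ 4.7467 minutes.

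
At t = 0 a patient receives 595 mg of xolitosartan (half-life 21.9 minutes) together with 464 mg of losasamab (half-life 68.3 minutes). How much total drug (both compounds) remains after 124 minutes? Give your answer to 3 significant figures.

144 mg

xolitosartan: 595 × (1/2)^(124/21.9) = 595 × (1/2)^5.6621 ≈ 11.75 mg.
losasamab: 464 × (1/2)^(124/68.3) = 464 × (1/2)^1.8155 ≈ 131.82 mg.
Total = 11.75 + 131.82 ≈ 143.57 mg.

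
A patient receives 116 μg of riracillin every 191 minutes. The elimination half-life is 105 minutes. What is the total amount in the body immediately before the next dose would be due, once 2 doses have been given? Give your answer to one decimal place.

42.2 μg

The 2 doses were given 382, 191 minutes ago.
Total = 116·(1/2)^(382/105) + 116·(1/2)^(191/105)
      = 9.3171 + 32.875 ≈ 42.192 μg.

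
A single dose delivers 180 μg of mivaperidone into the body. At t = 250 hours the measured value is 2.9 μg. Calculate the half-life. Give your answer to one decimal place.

A/A₀ = 2.9/180 ≈ 0.016111.
n = log₂(62.069) ≈ 5.9558 half-lives elapsed in 250 hours.
t½ = 250/5.9558 ≈ 41.976 hours.

42.0 hours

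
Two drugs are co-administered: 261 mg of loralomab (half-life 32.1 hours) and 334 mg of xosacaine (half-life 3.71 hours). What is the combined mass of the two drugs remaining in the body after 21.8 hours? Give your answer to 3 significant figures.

loralomab: 261 × (1/2)^(21.8/32.1) = 261 × (1/2)^0.67913 ≈ 163.01 mg.
xosacaine: 334 × (1/2)^(21.8/3.71) = 334 × (1/2)^5.876 ≈ 5.6871 mg.
Total = 163.01 + 5.6871 ≈ 168.69 mg.

169 mg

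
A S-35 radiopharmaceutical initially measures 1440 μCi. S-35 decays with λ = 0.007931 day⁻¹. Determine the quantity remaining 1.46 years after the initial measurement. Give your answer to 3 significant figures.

t½ = ln 2 / λ = 0.69315 / 0.007931 ≈ 87.397 days.
Convert the elapsed time: 1.46 years = 532.9 days.
Number of half-lives: n = 532.9/87.397 ≈ 6.0974.
Remaining = 1440 × (1/2)^6.0974 = 1440 × 0.014604 ≈ 21.03 μCi.

21.0 μCi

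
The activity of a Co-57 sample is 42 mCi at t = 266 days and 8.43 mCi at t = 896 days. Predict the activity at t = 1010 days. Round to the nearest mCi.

6 mCi

Over Δt = 896 − 266 = 630 days, the level fell by a factor of 42/8.43 ≈ 4.9822.
n = log₂(4.9822) ≈ 2.3168 half-lives, so t½ = 630/2.3168 ≈ 271.93 days.
From t = 896 to t = 1010: 8.43 × (1/2)^((1010−896)/271.93) ≈ 6.3042 mCi.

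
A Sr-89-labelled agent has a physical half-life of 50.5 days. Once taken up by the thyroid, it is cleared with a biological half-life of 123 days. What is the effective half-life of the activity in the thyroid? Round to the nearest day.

36 days

1/t_eff = 1/t_phys + 1/t_biol = 1/50.5 + 1/123 = 0.027932 per day.
t_eff = 50.5 × 123 / (50.5 + 123) ≈ 35.801 days.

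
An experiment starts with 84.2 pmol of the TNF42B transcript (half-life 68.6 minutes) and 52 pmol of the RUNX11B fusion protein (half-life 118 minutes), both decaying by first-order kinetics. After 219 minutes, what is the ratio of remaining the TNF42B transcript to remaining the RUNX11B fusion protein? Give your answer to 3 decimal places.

TNF42B transcript: 84.2 × (1/2)^(219/68.6) = 84.2 × (1/2)^3.1924 ≈ 9.2108 pmol.
RUNX11B fusion protein: 52 × (1/2)^(219/118) = 52 × (1/2)^1.8559 ≈ 14.365 pmol.
Ratio ≈ 9.2108 / 14.365 ≈ 0.64119.

0.641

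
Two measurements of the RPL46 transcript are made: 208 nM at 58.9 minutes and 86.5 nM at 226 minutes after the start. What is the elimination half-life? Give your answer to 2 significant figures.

Over Δt = 226 − 58.9 = 167.1 minutes, the level fell by a factor of 208/86.5 ≈ 2.4046.
n = log₂(2.4046) ≈ 1.2658 half-lives, so t½ = 167.1/1.2658 ≈ 132.01 minutes.

130 minutes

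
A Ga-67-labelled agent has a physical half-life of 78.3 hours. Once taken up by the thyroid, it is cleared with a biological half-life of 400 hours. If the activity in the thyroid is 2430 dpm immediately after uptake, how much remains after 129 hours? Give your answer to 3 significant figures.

620 dpm

1/t_eff = 1/t_phys + 1/t_biol = 1/78.3 + 1/400 = 0.015271 per hour.
t_eff = 78.3 × 400 / (78.3 + 400) ≈ 65.482 hours.
Remaining = 2430 × (1/2)^(129/65.482) = 2430 × (1/2)^1.97 ≈ 620.26 dpm.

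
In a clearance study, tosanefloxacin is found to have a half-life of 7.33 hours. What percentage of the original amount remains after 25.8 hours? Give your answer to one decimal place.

8.7%

n = 25.8/7.33 ≈ 3.5198 half-lives.
Fraction remaining = (1/2)^3.5198 ≈ 0.087185, i.e. 8.7185%.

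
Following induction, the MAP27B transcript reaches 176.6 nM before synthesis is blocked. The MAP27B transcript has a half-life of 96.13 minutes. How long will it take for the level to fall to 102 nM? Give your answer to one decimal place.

76.1 minutes

Fraction remaining = 102/176.6 ≈ 0.57758.
n = log₂(176.6/102) = ln(1.7314)/ln 2 ≈ 0.79192 half-lives.
t = n × t½ = 0.79192 × 96.13 ≈ 76.127 minutes.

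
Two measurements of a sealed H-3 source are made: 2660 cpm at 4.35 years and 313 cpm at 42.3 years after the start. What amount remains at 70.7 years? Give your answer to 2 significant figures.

63 cpm

Over Δt = 42.3 − 4.35 = 37.95 years, the level fell by a factor of 2660/313 ≈ 8.4984.
n = log₂(8.4984) ≈ 3.0872 half-lives, so t½ = 37.95/3.0872 ≈ 12.293 years.
From t = 42.3 to t = 70.7: 313 × (1/2)^((70.7−42.3)/12.293) ≈ 63.106 cpm.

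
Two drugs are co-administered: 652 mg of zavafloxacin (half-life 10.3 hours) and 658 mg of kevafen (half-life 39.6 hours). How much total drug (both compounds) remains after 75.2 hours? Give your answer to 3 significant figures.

zavafloxacin: 652 × (1/2)^(75.2/10.3) = 652 × (1/2)^7.301 ≈ 4.1346 mg.
kevafen: 658 × (1/2)^(75.2/39.6) = 658 × (1/2)^1.899 ≈ 176.43 mg.
Total = 4.1346 + 176.43 ≈ 180.56 mg.

181 mg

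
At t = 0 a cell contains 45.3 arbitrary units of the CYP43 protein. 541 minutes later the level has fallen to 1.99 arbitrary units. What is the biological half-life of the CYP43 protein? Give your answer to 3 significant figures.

A/A₀ = 1.99/45.3 ≈ 0.043929.
n = log₂(22.764) ≈ 4.5087 half-lives elapsed in 541 minutes.
t½ = 541/4.5087 ≈ 119.99 minutes.

120 minutes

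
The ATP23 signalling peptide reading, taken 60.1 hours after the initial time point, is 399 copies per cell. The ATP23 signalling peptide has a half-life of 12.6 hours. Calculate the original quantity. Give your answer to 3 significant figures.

10900 copies per cell

Number of half-lives elapsed: n = 60.1/12.6 ≈ 4.7698.
A₀ = A × 2^n = 399 × 2^4.7698 = 399 × 27.281 ≈ 10885 copies per cell.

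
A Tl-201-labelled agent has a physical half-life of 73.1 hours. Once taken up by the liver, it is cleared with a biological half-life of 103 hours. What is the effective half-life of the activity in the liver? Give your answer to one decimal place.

42.8 hours

1/t_eff = 1/t_phys + 1/t_biol = 1/73.1 + 1/103 = 0.023389 per hour.
t_eff = 73.1 × 103 / (73.1 + 103) ≈ 42.756 hours.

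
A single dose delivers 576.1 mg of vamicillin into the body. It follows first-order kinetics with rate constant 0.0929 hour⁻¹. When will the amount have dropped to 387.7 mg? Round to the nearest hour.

4 hours

t½ = ln 2 / k = 0.69315 / 0.0929 ≈ 7.4612 hours.
Fraction remaining = 387.7/576.1 ≈ 0.67297.
n = log₂(576.1/387.7) = ln(1.4859)/ln 2 ≈ 0.57138 half-lives.
t = n × t½ = 0.57138 × 7.4612 ≈ 4.2632 hours.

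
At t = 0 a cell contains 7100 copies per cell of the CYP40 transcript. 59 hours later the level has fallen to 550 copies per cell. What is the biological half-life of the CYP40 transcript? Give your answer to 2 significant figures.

16 hours

A/A₀ = 550/7100 ≈ 0.077465.
n = log₂(12.909) ≈ 3.6903 half-lives elapsed in 59 hours.
t½ = 59/3.6903 ≈ 15.988 hours.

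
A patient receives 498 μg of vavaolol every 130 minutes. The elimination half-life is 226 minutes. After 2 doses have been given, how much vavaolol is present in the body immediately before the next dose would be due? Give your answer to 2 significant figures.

560 μg

The 2 doses were given 260, 130 minutes ago.
Total = 498·(1/2)^(260/226) + 498·(1/2)^(130/226)
      = 224.34 + 334.25 ≈ 558.59 μg.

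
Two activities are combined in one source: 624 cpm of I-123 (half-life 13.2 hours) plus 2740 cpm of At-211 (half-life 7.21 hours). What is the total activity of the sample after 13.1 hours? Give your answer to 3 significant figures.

1090 cpm

I-123: 624 × (1/2)^(13.1/13.2) = 624 × (1/2)^0.99242 ≈ 313.64 cpm.
At-211: 2740 × (1/2)^(13.1/7.21) = 2740 × (1/2)^1.8169 ≈ 777.68 cpm.
Total = 313.64 + 777.68 ≈ 1091.3 cpm.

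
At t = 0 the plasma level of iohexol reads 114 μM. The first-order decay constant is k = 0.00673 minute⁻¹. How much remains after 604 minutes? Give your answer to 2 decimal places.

1.96 μM

t½ = ln 2 / k = 0.69315 / 0.00673 ≈ 102.99 minutes.
Number of half-lives: n = 604/102.99 ≈ 5.8644.
Remaining = 114 × (1/2)^5.8644 = 114 × 0.017164 ≈ 1.9567 μM.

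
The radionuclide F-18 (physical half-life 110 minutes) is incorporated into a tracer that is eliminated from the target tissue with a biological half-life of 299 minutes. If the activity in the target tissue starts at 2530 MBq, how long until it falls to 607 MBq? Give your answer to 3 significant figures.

166 minutes

1/t_eff = 1/t_phys + 1/t_biol = 1/110 + 1/299 = 0.012435 per minute.
t_eff = 110 × 299 / (110 + 299) ≈ 80.416 minutes.
n = log₂(2530/607) ≈ 2.0594; t = 2.0594 × 80.416 ≈ 165.61 minutes.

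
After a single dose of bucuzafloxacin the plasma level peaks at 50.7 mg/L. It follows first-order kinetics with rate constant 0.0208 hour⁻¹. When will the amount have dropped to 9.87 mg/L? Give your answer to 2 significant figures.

79 hours

t½ = ln 2 / k = 0.69315 / 0.0208 ≈ 33.324 hours.
Fraction remaining = 9.87/50.7 ≈ 0.19467.
n = log₂(50.7/9.87) = ln(5.1368)/ln 2 ≈ 2.3609 half-lives.
t = n × t½ = 2.3609 × 33.324 ≈ 78.674 hours.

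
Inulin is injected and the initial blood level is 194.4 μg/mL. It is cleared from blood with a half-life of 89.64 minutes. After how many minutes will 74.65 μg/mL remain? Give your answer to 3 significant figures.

Fraction remaining = 74.65/194.4 ≈ 0.384.
n = log₂(194.4/74.65) = ln(2.6042)/ln 2 ≈ 1.3808 half-lives.
t = n × t½ = 1.3808 × 89.64 ≈ 123.78 minutes.

124 minutes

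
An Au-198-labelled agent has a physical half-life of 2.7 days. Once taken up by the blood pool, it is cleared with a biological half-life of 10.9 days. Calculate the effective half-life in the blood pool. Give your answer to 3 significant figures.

1/t_eff = 1/t_phys + 1/t_biol = 1/2.7 + 1/10.9 = 0.46211 per day.
t_eff = 2.7 × 10.9 / (2.7 + 10.9) ≈ 2.164 days.

2.16 days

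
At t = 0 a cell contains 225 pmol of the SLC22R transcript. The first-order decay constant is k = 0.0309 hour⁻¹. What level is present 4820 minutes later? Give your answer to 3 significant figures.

t½ = ln 2 / k = 0.69315 / 0.0309 ≈ 22.432 hours.
Convert the elapsed time: 4820 minutes = 80.3333 hours.
Number of half-lives: n = 80.3333/22.432 ≈ 3.5812.
Remaining = 225 × (1/2)^3.5812 = 225 × 0.083551 ≈ 18.799 pmol.

18.8 pmol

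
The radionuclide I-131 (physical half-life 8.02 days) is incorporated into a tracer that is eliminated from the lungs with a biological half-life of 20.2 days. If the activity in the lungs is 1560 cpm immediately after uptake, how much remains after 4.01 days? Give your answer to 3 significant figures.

961 cpm

1/t_eff = 1/t_phys + 1/t_biol = 1/8.02 + 1/20.2 = 0.17419 per day.
t_eff = 8.02 × 20.2 / (8.02 + 20.2) ≈ 5.7408 days.
Remaining = 1560 × (1/2)^(4.01/5.7408) = 1560 × (1/2)^0.69851 ≈ 961.28 cpm.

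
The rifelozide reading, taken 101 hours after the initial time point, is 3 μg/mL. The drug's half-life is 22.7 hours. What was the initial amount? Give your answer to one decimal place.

65.5 μg/mL

Number of half-lives elapsed: n = 101/22.7 ≈ 4.4493.
A₀ = A × 2^n = 3 × 2^4.4493 = 3 × 21.847 ≈ 65.54 μg/mL.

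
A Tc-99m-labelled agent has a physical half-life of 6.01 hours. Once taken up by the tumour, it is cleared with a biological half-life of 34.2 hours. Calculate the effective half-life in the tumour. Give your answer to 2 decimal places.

5.11 hours

1/t_eff = 1/t_phys + 1/t_biol = 1/6.01 + 1/34.2 = 0.19563 per hour.
t_eff = 6.01 × 34.2 / (6.01 + 34.2) ≈ 5.1117 hours.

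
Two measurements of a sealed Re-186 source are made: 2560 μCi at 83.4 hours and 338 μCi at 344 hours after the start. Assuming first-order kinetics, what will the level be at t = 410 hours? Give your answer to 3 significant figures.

Over Δt = 344 − 83.4 = 260.6 hours, the level fell by a factor of 2560/338 ≈ 7.574.
n = log₂(7.574) ≈ 2.921 half-lives, so t½ = 260.6/2.921 ≈ 89.215 hours.
From t = 344 to t = 410: 338 × (1/2)^((410−344)/89.215) ≈ 202.4 μCi.

202 μCi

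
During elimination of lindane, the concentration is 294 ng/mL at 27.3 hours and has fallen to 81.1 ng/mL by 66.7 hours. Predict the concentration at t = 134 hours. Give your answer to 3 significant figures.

Over Δt = 66.7 − 27.3 = 39.4 hours, the level fell by a factor of 294/81.1 ≈ 3.6252.
n = log₂(3.6252) ≈ 1.858 half-lives, so t½ = 39.4/1.858 ≈ 21.205 hours.
From t = 66.7 to t = 134: 81.1 × (1/2)^((134−66.7)/21.205) ≈ 8.9872 ng/mL.

8.99 ng/mL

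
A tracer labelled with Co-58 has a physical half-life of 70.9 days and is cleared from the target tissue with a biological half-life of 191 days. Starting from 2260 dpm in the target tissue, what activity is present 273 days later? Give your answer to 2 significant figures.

58 dpm

1/t_eff = 1/t_phys + 1/t_biol = 1/70.9 + 1/191 = 0.01934 per day.
t_eff = 70.9 × 191 / (70.9 + 191) ≈ 51.706 days.
Remaining = 2260 × (1/2)^(273/51.706) = 2260 × (1/2)^5.2798 ≈ 58.174 dpm.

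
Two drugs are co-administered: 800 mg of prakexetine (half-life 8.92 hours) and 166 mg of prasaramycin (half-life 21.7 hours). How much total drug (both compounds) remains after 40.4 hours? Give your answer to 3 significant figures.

prakexetine: 800 × (1/2)^(40.4/8.92) = 800 × (1/2)^4.5291 ≈ 34.648 mg.
prasaramycin: 166 × (1/2)^(40.4/21.7) = 166 × (1/2)^1.8618 ≈ 45.674 mg.
Total = 34.648 + 45.674 ≈ 80.322 mg.

80.3 mg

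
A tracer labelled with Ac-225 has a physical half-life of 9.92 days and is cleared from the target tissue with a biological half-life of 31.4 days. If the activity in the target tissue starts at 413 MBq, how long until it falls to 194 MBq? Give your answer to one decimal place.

8.2 days

1/t_eff = 1/t_phys + 1/t_biol = 1/9.92 + 1/31.4 = 0.13265 per day.
t_eff = 9.92 × 31.4 / (9.92 + 31.4) ≈ 7.5384 days.
n = log₂(413/194) ≈ 1.0901; t = 1.0901 × 7.5384 ≈ 8.2175 days.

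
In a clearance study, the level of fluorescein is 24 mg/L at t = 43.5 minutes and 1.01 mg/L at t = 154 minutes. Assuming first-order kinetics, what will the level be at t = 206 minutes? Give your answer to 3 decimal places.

Over Δt = 154 − 43.5 = 110.5 minutes, the level fell by a factor of 24/1.01 ≈ 23.762.
n = log₂(23.762) ≈ 4.5706 half-lives, so t½ = 110.5/4.5706 ≈ 24.176 minutes.
From t = 154 to t = 206: 1.01 × (1/2)^((206−154)/24.176) ≈ 0.22743 mg/L.

0.227 mg/L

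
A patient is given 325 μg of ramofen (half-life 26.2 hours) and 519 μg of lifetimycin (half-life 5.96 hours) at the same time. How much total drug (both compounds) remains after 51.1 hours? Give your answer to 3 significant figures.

ramofen: 325 × (1/2)^(51.1/26.2) = 325 × (1/2)^1.9504 ≈ 84.093 μg.
lifetimycin: 519 × (1/2)^(51.1/5.96) = 519 × (1/2)^8.5738 ≈ 1.362 μg.
Total = 84.093 + 1.362 ≈ 85.455 μg.

85.5 μg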